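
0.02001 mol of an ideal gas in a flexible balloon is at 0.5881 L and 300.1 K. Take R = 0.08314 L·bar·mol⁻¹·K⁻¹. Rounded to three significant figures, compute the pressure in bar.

P ≈ 0.849 bar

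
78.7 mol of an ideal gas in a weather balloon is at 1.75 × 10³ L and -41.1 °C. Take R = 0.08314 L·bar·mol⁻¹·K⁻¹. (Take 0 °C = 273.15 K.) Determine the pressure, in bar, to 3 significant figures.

P ≈ 0.868 bar

Convert: T = 232.05 K.
PV = nRT ⇒ P = nRT/V = (78.7 × 0.08314 × 232.05) / 1.75e+03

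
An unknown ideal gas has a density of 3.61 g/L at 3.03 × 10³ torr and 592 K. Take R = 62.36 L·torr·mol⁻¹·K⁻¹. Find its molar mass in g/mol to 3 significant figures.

M ≈ 44.0 g/mol

ρ = PM/(RT) ⇒ M = ρRT/P = (3.61 × 62.36 × 592.0) / 3.03e+03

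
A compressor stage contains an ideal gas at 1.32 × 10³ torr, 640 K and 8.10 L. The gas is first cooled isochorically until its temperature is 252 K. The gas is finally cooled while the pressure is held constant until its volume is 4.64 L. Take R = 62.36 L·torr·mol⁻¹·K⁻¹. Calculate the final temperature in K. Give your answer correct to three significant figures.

T₃ ≈ 144 K

Isochoric, so P/T is constant: V₂ = V₁; P₂ = P₁·(T₂/T₁) = 519.8 torr.
Isobaric, so V/T is constant: P₃ = P₂; T₃ = T₂·(V₃/V₂) = 144.4 K.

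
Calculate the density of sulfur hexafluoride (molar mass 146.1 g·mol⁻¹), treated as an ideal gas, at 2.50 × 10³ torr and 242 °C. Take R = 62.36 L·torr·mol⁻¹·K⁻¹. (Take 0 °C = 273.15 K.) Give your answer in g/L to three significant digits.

ρ ≈ 11.4 g/L

ρ = PM/(RT) = (2.50e+03 × 146.1) / (62.36 × 515.1)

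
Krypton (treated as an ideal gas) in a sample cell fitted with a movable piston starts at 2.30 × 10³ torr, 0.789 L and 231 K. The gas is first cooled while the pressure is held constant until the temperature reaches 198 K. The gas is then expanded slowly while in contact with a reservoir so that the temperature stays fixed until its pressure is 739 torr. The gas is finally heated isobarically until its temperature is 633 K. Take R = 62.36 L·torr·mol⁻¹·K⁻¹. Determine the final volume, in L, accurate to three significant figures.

Isobaric, so V/T is constant: P₂ = P₁; V₂ = V₁·(T₂/T₁) = 0.6763 L.
T constant ⇒ Boyle's law P V = const: T₃ = T₂; V₃ = V₂·(P₂/P₃) = 2.105 L.
Isobaric, so V/T is constant: P₄ = P₃; V₄ = V₃·(T₄/T₃) = 6.729 L.

V₄ ≈ 6.73 L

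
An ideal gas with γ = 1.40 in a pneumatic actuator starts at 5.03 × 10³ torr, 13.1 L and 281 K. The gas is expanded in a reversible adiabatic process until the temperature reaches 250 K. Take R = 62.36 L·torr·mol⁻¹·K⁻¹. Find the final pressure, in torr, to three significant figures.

P₂ ≈ 3.34e+03 torr

Reversible adiabatic, γ = 1.40: P₂ = P₁·(T₂/T₁)^(γ/(γ−1)) = 3341 torr; V₂ = V₁·(T₁/T₂)^(1/(γ−1)) = 17.55 L.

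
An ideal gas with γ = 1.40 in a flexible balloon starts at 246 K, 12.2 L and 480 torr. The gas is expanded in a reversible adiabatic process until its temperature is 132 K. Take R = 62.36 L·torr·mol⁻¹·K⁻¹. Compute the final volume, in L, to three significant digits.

Reversible adiabatic, γ = 1.40: P₂ = P₁·(T₂/T₁)^(γ/(γ−1)) = 54.32 torr; V₂ = V₁·(T₁/T₂)^(1/(γ−1)) = 57.84 L.

V₂ ≈ 57.8 L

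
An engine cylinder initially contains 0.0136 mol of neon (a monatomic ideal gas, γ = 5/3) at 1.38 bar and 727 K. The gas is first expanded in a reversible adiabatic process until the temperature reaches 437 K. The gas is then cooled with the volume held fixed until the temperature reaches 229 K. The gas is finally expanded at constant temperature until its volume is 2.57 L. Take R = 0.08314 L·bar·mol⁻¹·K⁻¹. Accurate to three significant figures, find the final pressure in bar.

P₄ ≈ 0.101 bar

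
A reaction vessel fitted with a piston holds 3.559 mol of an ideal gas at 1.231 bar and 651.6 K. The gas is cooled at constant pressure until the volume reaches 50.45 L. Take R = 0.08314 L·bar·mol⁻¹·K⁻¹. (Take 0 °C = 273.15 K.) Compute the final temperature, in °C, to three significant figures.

T₂ ≈ -63.3 °C

From PV = nRT: V₁ = nRT₁/P₁ = 156.6 L.
P constant ⇒ V ∝ T: P₂ = P₁; T₂ = T₁·(V₂/V₁) = 209.9 K.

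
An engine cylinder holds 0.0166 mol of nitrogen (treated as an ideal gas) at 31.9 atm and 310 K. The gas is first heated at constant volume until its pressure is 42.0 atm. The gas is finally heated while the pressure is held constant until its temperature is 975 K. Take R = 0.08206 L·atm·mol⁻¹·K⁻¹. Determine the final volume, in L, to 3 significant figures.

From PV = nRT: V₁ = nRT₁/P₁ = 0.01324 L.
V constant ⇒ P ∝ T: V₂ = V₁; T₂ = T₁·(P₂/P₁) = 408.2 K.
Isobaric, so V/T is constant: P₃ = P₂; V₃ = V₂·(T₃/T₂) = 0.03162 L.

V₃ ≈ 0.0316 L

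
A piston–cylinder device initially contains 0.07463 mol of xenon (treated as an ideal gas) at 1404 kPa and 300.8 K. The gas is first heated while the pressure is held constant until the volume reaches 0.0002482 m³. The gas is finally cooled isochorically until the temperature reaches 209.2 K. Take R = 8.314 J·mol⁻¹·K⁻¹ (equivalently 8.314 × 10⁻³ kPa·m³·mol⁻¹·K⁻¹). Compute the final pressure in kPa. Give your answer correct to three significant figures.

From PV = nRT: V₁ = nRT₁/P₁ = 0.0001329 m³.
Isobaric, so V/T is constant: P₂ = P₁; T₂ = T₁·(V₂/V₁) = 561.6 K.
V constant ⇒ P ∝ T: V₃ = V₂; P₃ = P₂·(T₃/T₂) = 523.0 kPa.

P₃ ≈ 523 kPa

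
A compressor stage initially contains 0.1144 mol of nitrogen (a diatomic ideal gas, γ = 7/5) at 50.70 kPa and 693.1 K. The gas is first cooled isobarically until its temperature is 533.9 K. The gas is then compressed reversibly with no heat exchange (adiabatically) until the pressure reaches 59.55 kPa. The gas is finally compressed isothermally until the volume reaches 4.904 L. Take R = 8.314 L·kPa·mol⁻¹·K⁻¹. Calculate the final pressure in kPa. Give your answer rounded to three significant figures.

P₄ ≈ 108 kPa

From PV = nRT: V₁ = nRT₁/P₁ = 13.00 L.
Isobaric, so V/T is constant: P₂ = P₁; V₂ = V₁·(T₂/T₁) = 10.02 L.
Adiabatic (γ = 7/5), T V^(γ−1) and P V^γ constant: T₃ = T₂·(P₃/P₂)^((γ−1)/γ) = 559.0 K; V₃ = V₂·(P₂/P₃)^(1/γ) = 8.928 L.
T constant ⇒ Boyle's law P V = const: T₄ = T₃; P₄ = P₃·(V₃/V₄) = 108.4 kPa.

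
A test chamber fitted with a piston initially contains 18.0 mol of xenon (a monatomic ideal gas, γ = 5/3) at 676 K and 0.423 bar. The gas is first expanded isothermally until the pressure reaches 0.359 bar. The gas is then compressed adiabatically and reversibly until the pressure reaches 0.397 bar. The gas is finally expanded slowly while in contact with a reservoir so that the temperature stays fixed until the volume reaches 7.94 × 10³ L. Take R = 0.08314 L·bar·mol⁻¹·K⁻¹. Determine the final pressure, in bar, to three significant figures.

P₄ ≈ 0.133 bar

From PV = nRT: V₁ = nRT₁/P₁ = 2392 L.
T constant ⇒ Boyle's law P V = const: T₂ = T₁; V₂ = V₁·(P₁/P₂) = 2818 L.
Adiabatic (γ = 5/3), T V^(γ−1) and P V^γ constant: T₃ = T₂·(P₃/P₂)^((γ−1)/γ) = 703.8 K; V₃ = V₂·(P₂/P₃)^(1/γ) = 2653 L.
T constant ⇒ Boyle's law P V = const: T₄ = T₃; P₄ = P₃·(V₃/V₄) = 0.1326 bar.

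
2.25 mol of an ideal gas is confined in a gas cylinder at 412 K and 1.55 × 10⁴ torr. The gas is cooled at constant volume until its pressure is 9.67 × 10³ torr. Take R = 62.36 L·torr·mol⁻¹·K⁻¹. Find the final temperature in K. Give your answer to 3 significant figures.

From PV = nRT: V₁ = nRT₁/P₁ = 3.730 L.
Isochoric, so P/T is constant: V₂ = V₁; T₂ = T₁·(P₂/P₁) = 257.0 K.

T₂ ≈ 257 K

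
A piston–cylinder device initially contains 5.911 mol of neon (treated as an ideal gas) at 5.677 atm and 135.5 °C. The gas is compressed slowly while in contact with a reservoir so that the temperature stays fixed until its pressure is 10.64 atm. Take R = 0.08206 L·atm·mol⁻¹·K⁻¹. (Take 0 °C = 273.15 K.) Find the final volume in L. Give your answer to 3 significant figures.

Convert: T₁ = 408.6 K.
From PV = nRT: V₁ = nRT₁/P₁ = 34.92 L.
T constant ⇒ Boyle's law P V = const: T₂ = T₁; V₂ = V₁·(P₁/P₂) = 18.63 L.

V₂ ≈ 18.6 L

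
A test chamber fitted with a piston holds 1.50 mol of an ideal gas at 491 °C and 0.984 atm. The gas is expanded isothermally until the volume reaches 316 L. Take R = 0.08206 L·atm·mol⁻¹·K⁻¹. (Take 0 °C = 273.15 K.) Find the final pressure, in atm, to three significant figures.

P₂ ≈ 0.298 atm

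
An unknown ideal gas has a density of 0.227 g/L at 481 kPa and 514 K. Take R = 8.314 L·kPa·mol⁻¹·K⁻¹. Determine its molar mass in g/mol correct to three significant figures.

M ≈ 2.02 g/mol

ρ = PM/(RT) ⇒ M = ρRT/P = (0.227 × 8.314 × 514.0) / 481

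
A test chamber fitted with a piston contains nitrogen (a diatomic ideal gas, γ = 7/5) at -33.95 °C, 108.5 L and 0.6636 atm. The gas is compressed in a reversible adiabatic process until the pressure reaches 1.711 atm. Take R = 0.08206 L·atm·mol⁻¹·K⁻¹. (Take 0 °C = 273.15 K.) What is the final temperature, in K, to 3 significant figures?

Convert: T₁ = 239.2 K.
Adiabatic (γ = 7/5), T V^(γ−1) and P V^γ constant: T₂ = T₁·(P₂/P₁)^((γ−1)/γ) = 313.5 K; V₂ = V₁·(P₁/P₂)^(1/γ) = 55.16 L.

T₂ ≈ 314 K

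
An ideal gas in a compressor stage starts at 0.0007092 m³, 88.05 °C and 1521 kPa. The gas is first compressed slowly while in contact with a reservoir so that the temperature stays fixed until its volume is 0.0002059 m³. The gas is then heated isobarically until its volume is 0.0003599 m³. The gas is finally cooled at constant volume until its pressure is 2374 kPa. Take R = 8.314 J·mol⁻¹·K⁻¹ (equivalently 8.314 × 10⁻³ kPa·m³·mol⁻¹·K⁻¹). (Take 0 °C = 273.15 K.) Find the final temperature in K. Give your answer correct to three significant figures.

T₄ ≈ 286 K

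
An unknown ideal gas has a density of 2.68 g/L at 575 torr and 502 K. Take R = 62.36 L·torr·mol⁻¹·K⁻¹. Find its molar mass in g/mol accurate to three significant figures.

ρ = PM/(RT) ⇒ M = ρRT/P = (2.68 × 62.36 × 502.0) / 575

M ≈ 146 g/mol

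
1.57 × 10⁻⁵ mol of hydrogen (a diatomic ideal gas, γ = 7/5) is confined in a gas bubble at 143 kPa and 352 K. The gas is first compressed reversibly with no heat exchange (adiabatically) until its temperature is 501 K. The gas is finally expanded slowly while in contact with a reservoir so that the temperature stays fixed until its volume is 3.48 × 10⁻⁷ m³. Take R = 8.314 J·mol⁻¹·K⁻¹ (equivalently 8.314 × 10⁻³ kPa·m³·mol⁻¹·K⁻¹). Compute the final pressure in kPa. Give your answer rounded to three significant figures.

P₃ ≈ 188 kPa

From PV = nRT: V₁ = nRT₁/P₁ = 3.213e-07 m³.
Reversible adiabatic, γ = 7/5: P₂ = P₁·(T₂/T₁)^(γ/(γ−1)) = 491.9 kPa; V₂ = V₁·(T₁/T₂)^(1/(γ−1)) = 1.329e-07 m³.
Isothermal, so P V is constant: T₃ = T₂; P₃ = P₂·(V₂/V₃) = 187.9 kPa.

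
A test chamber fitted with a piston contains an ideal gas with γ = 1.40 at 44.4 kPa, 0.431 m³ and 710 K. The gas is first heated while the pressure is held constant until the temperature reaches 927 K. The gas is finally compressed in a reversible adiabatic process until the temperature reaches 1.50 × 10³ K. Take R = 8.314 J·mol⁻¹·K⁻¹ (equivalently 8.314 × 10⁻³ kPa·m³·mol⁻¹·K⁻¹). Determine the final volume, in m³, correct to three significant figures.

V₃ ≈ 0.169 m³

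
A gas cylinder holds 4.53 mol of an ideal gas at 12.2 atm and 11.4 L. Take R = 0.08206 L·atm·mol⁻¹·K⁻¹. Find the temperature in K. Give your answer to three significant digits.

T ≈ 374 K

PV = nRT ⇒ T = PV/(nR) = (12.2 × 11.4) / (4.53 × 0.08206)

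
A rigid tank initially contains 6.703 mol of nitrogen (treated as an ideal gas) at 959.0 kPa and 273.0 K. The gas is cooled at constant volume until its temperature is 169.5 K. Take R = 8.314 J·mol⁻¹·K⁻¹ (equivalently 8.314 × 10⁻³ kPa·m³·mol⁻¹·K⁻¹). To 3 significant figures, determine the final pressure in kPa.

P₂ ≈ 595 kPa

From PV = nRT: V₁ = nRT₁/P₁ = 0.01586 m³.
V constant ⇒ P ∝ T: V₂ = V₁; P₂ = P₁·(T₂/T₁) = 595.4 kPa.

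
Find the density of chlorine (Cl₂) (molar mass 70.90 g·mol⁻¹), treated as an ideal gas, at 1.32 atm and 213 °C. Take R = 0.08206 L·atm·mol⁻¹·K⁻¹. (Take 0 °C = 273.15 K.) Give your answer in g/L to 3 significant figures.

ρ = PM/(RT) = (1.32 × 70.90) / (0.08206 × 486.1)

ρ ≈ 2.35 g/L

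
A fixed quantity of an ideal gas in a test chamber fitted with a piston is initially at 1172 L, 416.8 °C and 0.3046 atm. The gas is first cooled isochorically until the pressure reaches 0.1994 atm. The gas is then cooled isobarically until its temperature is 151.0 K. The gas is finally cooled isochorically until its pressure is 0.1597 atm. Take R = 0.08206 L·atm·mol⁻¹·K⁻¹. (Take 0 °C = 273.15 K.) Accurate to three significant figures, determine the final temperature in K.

Convert: T₁ = 690.0 K.
Isochoric, so P/T is constant: V₂ = V₁; T₂ = T₁·(P₂/P₁) = 451.7 K.
Isobaric, so V/T is constant: P₃ = P₂; V₃ = V₂·(T₃/T₂) = 391.8 L.
Isochoric, so P/T is constant: V₄ = V₃; T₄ = T₃·(P₄/P₃) = 120.9 K.

T₄ ≈ 121 K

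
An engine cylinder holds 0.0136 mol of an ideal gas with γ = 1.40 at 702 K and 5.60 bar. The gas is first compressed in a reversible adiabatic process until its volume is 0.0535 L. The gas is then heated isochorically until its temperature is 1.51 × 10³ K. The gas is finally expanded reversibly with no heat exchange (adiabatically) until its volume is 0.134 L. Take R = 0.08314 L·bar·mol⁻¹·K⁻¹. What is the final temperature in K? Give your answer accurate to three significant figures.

T₄ ≈ 1.05e+03 K

From PV = nRT: V₁ = nRT₁/P₁ = 0.1417 L.
Reversible adiabatic, γ = 1.40: T₂ = T₁·(V₁/V₂)^(γ−1) = 1037 K; P₂ = P₁·(V₁/V₂)^γ = 21.91 bar.
V constant ⇒ P ∝ T: V₃ = V₂; P₃ = P₂·(T₃/T₂) = 31.91 bar.
Reversible adiabatic, γ = 1.40: T₄ = T₃·(V₃/V₄)^(γ−1) = 1046 K; P₄ = P₃·(V₃/V₄)^γ = 8.825 bar.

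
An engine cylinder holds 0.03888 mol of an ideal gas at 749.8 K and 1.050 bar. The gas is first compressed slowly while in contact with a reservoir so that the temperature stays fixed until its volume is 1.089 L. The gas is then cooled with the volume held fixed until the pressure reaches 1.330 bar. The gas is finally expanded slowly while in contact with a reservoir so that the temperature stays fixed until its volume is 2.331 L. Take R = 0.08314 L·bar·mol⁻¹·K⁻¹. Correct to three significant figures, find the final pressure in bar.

P₄ ≈ 0.621 bar

From PV = nRT: V₁ = nRT₁/P₁ = 2.308 L.
T constant ⇒ Boyle's law P V = const: T₂ = T₁; P₂ = P₁·(V₁/V₂) = 2.226 bar.
V constant ⇒ P ∝ T: V₃ = V₂; T₃ = T₂·(P₃/P₂) = 448.1 K.
T constant ⇒ Boyle's law P V = const: T₄ = T₃; P₄ = P₃·(V₃/V₄) = 0.6214 bar.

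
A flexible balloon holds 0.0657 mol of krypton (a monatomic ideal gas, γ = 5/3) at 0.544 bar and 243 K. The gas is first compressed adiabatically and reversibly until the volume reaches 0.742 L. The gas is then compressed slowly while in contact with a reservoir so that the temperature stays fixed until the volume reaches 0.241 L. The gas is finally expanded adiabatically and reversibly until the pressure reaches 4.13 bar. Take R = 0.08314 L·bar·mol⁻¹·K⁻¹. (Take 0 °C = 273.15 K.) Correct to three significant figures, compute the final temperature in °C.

From PV = nRT: V₁ = nRT₁/P₁ = 2.440 L.
Reversible adiabatic, γ = 5/3: T₂ = T₁·(V₁/V₂)^(γ−1) = 537.4 K; P₂ = P₁·(V₁/V₂)^γ = 3.956 bar.
T constant ⇒ Boyle's law P V = const: T₃ = T₂; P₃ = P₂·(V₂/V₃) = 12.18 bar.
Adiabatic (γ = 5/3), T V^(γ−1) and P V^γ constant: T₄ = T₃·(P₄/P₃)^((γ−1)/γ) = 348.7 K; V₄ = V₃·(P₃/P₄)^(1/γ) = 0.4611 L.

T₄ ≈ 75.5 °C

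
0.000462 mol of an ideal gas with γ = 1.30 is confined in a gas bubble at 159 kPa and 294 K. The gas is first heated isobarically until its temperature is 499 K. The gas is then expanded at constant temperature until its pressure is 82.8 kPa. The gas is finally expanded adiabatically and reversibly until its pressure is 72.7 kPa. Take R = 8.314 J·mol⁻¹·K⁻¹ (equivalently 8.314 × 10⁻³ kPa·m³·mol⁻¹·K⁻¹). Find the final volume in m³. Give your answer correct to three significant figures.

V₄ ≈ 2.56e-05 m³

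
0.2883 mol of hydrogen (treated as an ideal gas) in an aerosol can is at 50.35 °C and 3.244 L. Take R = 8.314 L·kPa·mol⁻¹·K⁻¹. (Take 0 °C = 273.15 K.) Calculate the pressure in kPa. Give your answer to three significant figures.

P ≈ 239 kPa

Convert: T = 323.50 K.
PV = nRT ⇒ P = nRT/V = (0.2883 × 8.314 × 323.50) / 3.244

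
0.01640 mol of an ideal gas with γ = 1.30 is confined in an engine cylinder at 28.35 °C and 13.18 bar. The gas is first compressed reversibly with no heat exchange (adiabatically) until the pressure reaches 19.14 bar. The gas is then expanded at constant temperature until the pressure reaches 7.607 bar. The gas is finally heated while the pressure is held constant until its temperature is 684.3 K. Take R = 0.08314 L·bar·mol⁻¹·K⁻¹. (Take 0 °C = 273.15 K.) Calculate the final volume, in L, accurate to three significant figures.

V₄ ≈ 0.123 L

Convert: T₁ = 301.5 K.
From PV = nRT: V₁ = nRT₁/P₁ = 0.03119 L.
Adiabatic (γ = 1.30), T V^(γ−1) and P V^γ constant: T₂ = T₁·(P₂/P₁)^((γ−1)/γ) = 328.6 K; V₂ = V₁·(P₁/P₂)^(1/γ) = 0.02341 L.
Isothermal, so P V is constant: T₃ = T₂; V₃ = V₂·(P₂/P₃) = 0.05890 L.
P constant ⇒ V ∝ T: P₄ = P₃; V₄ = V₃·(T₄/T₃) = 0.1227 L.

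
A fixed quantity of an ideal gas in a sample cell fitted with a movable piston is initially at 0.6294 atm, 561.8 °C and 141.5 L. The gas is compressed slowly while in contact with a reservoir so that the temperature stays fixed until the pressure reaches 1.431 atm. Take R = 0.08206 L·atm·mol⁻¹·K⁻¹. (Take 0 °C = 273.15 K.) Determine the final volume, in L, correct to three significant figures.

V₂ ≈ 62.2 L

Convert: T₁ = 834.9 K.
T constant ⇒ Boyle's law P V = const: T₂ = T₁; V₂ = V₁·(P₁/P₂) = 62.24 L.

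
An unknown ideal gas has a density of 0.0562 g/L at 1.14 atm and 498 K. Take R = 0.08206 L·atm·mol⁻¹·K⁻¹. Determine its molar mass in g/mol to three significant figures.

M ≈ 2.01 g/mol

ρ = PM/(RT) ⇒ M = ρRT/P = (0.0562 × 0.08206 × 498.0) / 1.14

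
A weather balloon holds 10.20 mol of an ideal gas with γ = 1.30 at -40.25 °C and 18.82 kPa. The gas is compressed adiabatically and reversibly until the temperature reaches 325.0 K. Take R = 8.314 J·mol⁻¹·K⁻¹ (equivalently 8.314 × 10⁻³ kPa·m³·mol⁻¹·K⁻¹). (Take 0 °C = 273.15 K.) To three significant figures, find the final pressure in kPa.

P₂ ≈ 79.7 kPa

Convert: T₁ = 232.9 K.
From PV = nRT: V₁ = nRT₁/P₁ = 1.049 m³.
Reversible adiabatic, γ = 1.30: P₂ = P₁·(T₂/T₁)^(γ/(γ−1)) = 79.75 kPa; V₂ = V₁·(T₁/T₂)^(1/(γ−1)) = 0.3456 m³.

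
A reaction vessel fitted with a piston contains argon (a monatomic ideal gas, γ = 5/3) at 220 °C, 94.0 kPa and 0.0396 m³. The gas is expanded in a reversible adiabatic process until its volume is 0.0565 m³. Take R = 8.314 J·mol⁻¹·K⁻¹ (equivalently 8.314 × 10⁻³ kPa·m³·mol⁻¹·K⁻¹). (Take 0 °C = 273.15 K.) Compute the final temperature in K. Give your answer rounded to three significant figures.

T₂ ≈ 389 K

Convert: T₁ = 493.1 K.
Adiabatic (γ = 5/3), T V^(γ−1) and P V^γ constant: T₂ = T₁·(V₁/V₂)^(γ−1) = 389.1 K; P₂ = P₁·(V₁/V₂)^γ = 51.98 kPa.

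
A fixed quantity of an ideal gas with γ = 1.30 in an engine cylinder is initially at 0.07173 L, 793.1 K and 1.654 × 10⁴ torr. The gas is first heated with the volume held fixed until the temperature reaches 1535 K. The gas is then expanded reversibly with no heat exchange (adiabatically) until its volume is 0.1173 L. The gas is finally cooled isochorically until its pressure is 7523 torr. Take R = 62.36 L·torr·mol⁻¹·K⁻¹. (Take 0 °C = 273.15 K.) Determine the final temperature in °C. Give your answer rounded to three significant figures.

T₄ ≈ 317 °C

V constant ⇒ P ∝ T: V₂ = V₁; P₂ = P₁·(T₂/T₁) = 3.201e+04 torr.
Reversible adiabatic, γ = 1.30: T₃ = T₂·(V₂/V₃)^(γ−1) = 1324 K; P₃ = P₂·(V₂/V₃)^γ = 1.689e+04 torr.
Isochoric, so P/T is constant: V₄ = V₃; T₄ = T₃·(P₄/P₃) = 589.9 K.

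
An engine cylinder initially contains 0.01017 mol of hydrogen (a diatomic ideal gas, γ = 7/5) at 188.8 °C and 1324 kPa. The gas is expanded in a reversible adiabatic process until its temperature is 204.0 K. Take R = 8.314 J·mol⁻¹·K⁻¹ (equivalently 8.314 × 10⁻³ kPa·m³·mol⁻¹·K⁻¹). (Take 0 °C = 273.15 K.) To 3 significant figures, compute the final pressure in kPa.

P₂ ≈ 75.8 kPa

Convert: T₁ = 461.9 K.
From PV = nRT: V₁ = nRT₁/P₁ = 2.950e-05 m³.
Reversible adiabatic, γ = 7/5: P₂ = P₁·(T₂/T₁)^(γ/(γ−1)) = 75.77 kPa; V₂ = V₁·(T₁/T₂)^(1/(γ−1)) = 0.0002276 m³.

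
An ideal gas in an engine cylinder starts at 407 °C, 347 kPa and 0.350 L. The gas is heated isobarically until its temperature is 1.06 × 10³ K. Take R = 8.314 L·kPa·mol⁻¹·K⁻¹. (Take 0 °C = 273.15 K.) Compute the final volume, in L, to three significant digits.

Convert: T₁ = 680.1 K.
P constant ⇒ V ∝ T: P₂ = P₁; V₂ = V₁·(T₂/T₁) = 0.5455 L.

V₂ ≈ 0.545 L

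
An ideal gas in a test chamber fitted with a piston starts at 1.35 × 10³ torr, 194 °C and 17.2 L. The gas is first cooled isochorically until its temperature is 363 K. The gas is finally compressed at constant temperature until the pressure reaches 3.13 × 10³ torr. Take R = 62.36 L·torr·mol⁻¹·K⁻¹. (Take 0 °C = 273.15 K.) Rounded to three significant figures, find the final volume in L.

V₃ ≈ 5.76 L

Convert: T₁ = 467.1 K.
V constant ⇒ P ∝ T: V₂ = V₁; P₂ = P₁·(T₂/T₁) = 1049 torr.
Isothermal, so P V is constant: T₃ = T₂; V₃ = V₂·(P₂/P₃) = 5.765 L.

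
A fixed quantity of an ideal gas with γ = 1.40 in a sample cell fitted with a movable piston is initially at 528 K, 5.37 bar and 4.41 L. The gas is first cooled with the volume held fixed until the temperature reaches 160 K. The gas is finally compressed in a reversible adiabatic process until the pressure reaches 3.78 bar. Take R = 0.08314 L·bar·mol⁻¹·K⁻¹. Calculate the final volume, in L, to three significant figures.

Isochoric, so P/T is constant: V₂ = V₁; P₂ = P₁·(T₂/T₁) = 1.627 bar.
Reversible adiabatic, γ = 1.40: T₃ = T₂·(P₃/P₂)^((γ−1)/γ) = 203.6 K; V₃ = V₂·(P₂/P₃)^(1/γ) = 2.415 L.

V₃ ≈ 2.42 L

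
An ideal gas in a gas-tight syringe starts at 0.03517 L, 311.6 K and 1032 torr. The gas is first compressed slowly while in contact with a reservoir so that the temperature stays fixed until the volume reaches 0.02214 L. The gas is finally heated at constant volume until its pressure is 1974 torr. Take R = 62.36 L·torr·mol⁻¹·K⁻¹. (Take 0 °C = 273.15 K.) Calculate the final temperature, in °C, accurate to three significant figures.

T₃ ≈ 102 °C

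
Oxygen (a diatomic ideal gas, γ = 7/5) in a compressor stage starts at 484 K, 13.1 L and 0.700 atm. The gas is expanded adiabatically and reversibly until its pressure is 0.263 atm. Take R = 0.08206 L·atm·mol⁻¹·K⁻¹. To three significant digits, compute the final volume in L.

Adiabatic (γ = 7/5), T V^(γ−1) and P V^γ constant: T₂ = T₁·(P₂/P₁)^((γ−1)/γ) = 365.9 K; V₂ = V₁·(P₁/P₂)^(1/γ) = 26.36 L.

V₂ ≈ 26.4 L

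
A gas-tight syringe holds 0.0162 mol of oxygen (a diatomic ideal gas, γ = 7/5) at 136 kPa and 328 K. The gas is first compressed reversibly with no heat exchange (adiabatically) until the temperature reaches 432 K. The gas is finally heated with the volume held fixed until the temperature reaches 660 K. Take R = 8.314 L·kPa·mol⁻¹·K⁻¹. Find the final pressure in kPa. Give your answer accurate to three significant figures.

P₃ ≈ 545 kPa

From PV = nRT: V₁ = nRT₁/P₁ = 0.3248 L.
Reversible adiabatic, γ = 7/5: P₂ = P₁·(T₂/T₁)^(γ/(γ−1)) = 356.6 kPa; V₂ = V₁·(T₁/T₂)^(1/(γ−1)) = 0.1632 L.
Isochoric, so P/T is constant: V₃ = V₂; P₃ = P₂·(T₃/T₂) = 544.8 kPa.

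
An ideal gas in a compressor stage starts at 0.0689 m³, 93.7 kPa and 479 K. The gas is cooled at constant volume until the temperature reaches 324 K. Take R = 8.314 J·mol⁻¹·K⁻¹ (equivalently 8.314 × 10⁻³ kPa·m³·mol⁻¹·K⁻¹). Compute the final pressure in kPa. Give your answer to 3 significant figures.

Isochoric, so P/T is constant: V₂ = V₁; P₂ = P₁·(T₂/T₁) = 63.38 kPa.

P₂ ≈ 63.4 kPa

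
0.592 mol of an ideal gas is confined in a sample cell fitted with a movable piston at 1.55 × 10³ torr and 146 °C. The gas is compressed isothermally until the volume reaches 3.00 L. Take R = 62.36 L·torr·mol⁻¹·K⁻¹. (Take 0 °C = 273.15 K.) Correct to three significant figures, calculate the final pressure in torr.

P₂ ≈ 5.16e+03 torr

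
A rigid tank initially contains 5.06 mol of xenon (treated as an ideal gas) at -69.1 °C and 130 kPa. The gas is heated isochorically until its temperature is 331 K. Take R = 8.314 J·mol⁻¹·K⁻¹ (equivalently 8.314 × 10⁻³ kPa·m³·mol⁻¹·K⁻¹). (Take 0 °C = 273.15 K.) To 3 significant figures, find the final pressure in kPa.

P₂ ≈ 211 kPa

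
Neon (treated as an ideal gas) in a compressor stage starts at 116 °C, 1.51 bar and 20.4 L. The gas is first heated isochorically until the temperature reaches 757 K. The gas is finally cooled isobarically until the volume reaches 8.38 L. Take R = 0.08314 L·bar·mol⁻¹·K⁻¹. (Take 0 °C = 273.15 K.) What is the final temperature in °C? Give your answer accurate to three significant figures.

T₃ ≈ 37.8 °C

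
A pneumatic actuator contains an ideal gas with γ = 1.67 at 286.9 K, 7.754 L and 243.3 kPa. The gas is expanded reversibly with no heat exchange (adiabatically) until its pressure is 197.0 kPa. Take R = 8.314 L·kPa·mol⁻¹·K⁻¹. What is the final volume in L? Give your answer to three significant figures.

V₂ ≈ 8.80 L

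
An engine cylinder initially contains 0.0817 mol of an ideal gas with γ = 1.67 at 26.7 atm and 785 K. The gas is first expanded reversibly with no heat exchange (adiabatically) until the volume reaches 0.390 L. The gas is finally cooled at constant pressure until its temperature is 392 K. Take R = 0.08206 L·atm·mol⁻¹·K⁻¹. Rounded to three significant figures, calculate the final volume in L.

From PV = nRT: V₁ = nRT₁/P₁ = 0.1971 L.
Adiabatic (γ = 1.67), T V^(γ−1) and P V^γ constant: T₂ = T₁·(V₁/V₂)^(γ−1) = 497.0 K; P₂ = P₁·(V₁/V₂)^γ = 8.543 atm.
Isobaric, so V/T is constant: P₃ = P₂; V₃ = V₂·(T₃/T₂) = 0.3076 L.

V₃ ≈ 0.308 L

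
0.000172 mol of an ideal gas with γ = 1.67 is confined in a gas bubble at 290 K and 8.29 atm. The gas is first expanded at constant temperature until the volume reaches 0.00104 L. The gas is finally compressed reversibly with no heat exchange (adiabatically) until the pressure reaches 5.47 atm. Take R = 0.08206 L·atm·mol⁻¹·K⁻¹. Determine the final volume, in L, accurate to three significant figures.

From PV = nRT: V₁ = nRT₁/P₁ = 0.0004937 L.
Isothermal, so P V is constant: T₂ = T₁; P₂ = P₁·(V₁/V₂) = 3.936 atm.
Adiabatic (γ = 1.67), T V^(γ−1) and P V^γ constant: T₃ = T₂·(P₃/P₂)^((γ−1)/γ) = 330.9 K; V₃ = V₂·(P₂/P₃)^(1/γ) = 0.0008539 L.

V₃ ≈ 0.000854 L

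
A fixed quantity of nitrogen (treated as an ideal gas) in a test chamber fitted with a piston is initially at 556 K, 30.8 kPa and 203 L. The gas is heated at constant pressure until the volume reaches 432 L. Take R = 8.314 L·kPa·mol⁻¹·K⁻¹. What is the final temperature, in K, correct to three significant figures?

P constant ⇒ V ∝ T: P₂ = P₁; T₂ = T₁·(V₂/V₁) = 1183 K.

T₂ ≈ 1.18e+03 K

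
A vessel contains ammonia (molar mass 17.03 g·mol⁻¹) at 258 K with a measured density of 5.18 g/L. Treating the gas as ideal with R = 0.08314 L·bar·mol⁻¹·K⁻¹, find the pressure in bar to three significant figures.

P ≈ 6.52 bar

ρ = PM/(RT) ⇒ P = ρRT/M = (5.18 × 0.08314 × 258.0) / 17.03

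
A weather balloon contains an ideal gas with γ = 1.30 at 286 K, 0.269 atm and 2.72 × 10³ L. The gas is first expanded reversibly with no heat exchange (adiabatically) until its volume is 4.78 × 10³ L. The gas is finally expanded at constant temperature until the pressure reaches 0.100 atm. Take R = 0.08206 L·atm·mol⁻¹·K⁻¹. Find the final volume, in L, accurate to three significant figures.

Reversible adiabatic, γ = 1.30: T₂ = T₁·(V₁/V₂)^(γ−1) = 241.5 K; P₂ = P₁·(V₁/V₂)^γ = 0.1293 atm.
T constant ⇒ Boyle's law P V = const: T₃ = T₂; V₃ = V₂·(P₂/P₃) = 6178 L.

V₃ ≈ 6.18e+03 L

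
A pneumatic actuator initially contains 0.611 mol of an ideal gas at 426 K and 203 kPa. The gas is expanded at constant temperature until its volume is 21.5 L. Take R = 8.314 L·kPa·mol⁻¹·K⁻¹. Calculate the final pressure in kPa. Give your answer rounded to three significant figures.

P₂ ≈ 101 kPa

From PV = nRT: V₁ = nRT₁/P₁ = 10.66 L.
Isothermal, so P V is constant: T₂ = T₁; P₂ = P₁·(V₁/V₂) = 100.7 kPa.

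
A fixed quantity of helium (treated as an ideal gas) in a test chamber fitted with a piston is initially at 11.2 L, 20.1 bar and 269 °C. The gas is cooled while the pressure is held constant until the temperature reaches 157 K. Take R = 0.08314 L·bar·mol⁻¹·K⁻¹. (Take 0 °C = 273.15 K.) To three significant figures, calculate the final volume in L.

Convert: T₁ = 542.1 K.
Isobaric, so V/T is constant: P₂ = P₁; V₂ = V₁·(T₂/T₁) = 3.243 L.

V₂ ≈ 3.24 L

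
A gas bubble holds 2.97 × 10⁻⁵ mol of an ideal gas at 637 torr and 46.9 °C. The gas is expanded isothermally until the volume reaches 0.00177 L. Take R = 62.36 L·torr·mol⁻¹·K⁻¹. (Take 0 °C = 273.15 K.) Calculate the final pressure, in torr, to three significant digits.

Convert: T₁ = 320.0 K.
From PV = nRT: V₁ = nRT₁/P₁ = 0.0009306 L.
Isothermal, so P V is constant: T₂ = T₁; P₂ = P₁·(V₁/V₂) = 334.9 torr.

P₂ ≈ 335 torr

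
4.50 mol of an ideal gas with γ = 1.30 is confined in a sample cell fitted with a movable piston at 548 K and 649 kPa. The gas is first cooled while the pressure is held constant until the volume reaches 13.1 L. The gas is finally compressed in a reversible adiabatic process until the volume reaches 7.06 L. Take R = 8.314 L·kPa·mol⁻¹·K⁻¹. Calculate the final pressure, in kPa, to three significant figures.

P₃ ≈ 1.45e+03 kPa

From PV = nRT: V₁ = nRT₁/P₁ = 31.59 L.
P constant ⇒ V ∝ T: P₂ = P₁; T₂ = T₁·(V₂/V₁) = 227.2 K.
Adiabatic (γ = 1.30), T V^(γ−1) and P V^γ constant: T₃ = T₂·(V₂/V₃)^(γ−1) = 273.5 K; P₃ = P₂·(V₂/V₃)^γ = 1450 kPa.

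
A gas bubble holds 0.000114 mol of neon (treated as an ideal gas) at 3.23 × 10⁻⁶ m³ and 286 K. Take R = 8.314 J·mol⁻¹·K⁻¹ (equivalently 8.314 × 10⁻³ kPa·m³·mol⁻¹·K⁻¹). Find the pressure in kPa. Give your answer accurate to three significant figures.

PV = nRT ⇒ P = nRT/V = (0.000114 × 8.314 × 10⁻³ × 286) / 3.23e-06

P ≈ 83.9 kPa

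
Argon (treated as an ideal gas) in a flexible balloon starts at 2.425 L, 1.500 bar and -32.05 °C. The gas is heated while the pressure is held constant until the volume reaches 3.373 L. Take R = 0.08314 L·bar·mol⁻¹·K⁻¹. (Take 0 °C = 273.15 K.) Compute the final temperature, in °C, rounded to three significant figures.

T₂ ≈ 62.2 °C

Convert: T₁ = 241.1 K.
P constant ⇒ V ∝ T: P₂ = P₁; T₂ = T₁·(V₂/V₁) = 335.4 K.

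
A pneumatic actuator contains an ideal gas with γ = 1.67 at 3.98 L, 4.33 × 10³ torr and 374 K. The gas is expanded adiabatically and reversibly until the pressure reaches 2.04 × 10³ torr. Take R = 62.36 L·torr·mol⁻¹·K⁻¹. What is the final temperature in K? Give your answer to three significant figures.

Reversible adiabatic, γ = 1.67: T₂ = T₁·(P₂/P₁)^((γ−1)/γ) = 276.5 K; V₂ = V₁·(P₁/P₂)^(1/γ) = 6.246 L.

T₂ ≈ 277 K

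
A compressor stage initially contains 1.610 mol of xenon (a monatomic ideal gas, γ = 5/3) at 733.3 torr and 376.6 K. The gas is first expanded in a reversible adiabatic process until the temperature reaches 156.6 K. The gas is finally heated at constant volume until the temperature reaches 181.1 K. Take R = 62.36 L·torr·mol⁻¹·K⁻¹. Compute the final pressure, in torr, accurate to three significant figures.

From PV = nRT: V₁ = nRT₁/P₁ = 51.56 L.
Adiabatic (γ = 5/3), T V^(γ−1) and P V^γ constant: P₂ = P₁·(T₂/T₁)^(γ/(γ−1)) = 81.76 torr; V₂ = V₁·(T₁/T₂)^(1/(γ−1)) = 192.3 L.
Isochoric, so P/T is constant: V₃ = V₂; P₃ = P₂·(T₃/T₂) = 94.56 torr.

P₃ ≈ 94.6 torr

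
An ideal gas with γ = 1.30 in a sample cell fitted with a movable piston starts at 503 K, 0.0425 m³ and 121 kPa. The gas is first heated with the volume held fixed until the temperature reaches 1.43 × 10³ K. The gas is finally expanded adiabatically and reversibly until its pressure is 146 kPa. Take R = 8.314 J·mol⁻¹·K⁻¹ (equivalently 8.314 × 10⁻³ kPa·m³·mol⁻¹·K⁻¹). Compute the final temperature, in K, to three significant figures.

T₃ ≈ 1.17e+03 K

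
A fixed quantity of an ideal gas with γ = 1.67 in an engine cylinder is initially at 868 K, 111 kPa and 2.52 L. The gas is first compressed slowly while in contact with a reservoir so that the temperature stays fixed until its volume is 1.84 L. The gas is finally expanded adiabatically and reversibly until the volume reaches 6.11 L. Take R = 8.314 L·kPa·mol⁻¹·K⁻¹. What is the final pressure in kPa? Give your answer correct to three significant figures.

P₃ ≈ 20.5 kPa

Isothermal, so P V is constant: T₂ = T₁; P₂ = P₁·(V₁/V₂) = 152.0 kPa.
Reversible adiabatic, γ = 1.67: T₃ = T₂·(V₂/V₃)^(γ−1) = 388.4 K; P₃ = P₂·(V₂/V₃)^γ = 20.49 kPa.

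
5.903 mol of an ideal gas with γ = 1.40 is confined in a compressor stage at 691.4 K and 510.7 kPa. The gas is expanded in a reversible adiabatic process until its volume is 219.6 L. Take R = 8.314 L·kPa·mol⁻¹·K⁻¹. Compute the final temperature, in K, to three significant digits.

From PV = nRT: V₁ = nRT₁/P₁ = 66.44 L.
Adiabatic (γ = 1.40), T V^(γ−1) and P V^γ constant: T₂ = T₁·(V₁/V₂)^(γ−1) = 428.6 K; P₂ = P₁·(V₁/V₂)^γ = 95.79 kPa.

T₂ ≈ 429 K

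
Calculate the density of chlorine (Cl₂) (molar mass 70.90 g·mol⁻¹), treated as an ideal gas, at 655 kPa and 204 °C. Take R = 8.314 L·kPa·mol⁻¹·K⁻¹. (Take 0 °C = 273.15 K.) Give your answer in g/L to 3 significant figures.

ρ = PM/(RT) = (655 × 70.90) / (8.314 × 477.1)

ρ ≈ 11.7 g/L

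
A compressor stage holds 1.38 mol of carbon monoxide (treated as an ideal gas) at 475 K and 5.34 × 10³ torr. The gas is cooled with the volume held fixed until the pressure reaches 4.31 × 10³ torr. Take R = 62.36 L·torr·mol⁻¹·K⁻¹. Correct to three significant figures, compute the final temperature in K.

T₂ ≈ 383 K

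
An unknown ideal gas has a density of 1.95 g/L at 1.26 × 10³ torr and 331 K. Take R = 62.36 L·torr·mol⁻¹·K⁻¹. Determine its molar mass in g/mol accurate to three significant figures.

ρ = PM/(RT) ⇒ M = ρRT/P = (1.95 × 62.36 × 331.0) / 1.26e+03

M ≈ 31.9 g/mol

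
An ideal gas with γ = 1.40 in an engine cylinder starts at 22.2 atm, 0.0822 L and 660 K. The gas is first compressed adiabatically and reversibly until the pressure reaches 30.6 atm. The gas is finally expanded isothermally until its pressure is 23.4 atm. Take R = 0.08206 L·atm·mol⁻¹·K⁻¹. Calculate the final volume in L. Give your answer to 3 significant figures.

V₃ ≈ 0.0855 L

Adiabatic (γ = 1.40), T V^(γ−1) and P V^γ constant: T₂ = T₁·(P₂/P₁)^((γ−1)/γ) = 723.4 K; V₂ = V₁·(P₁/P₂)^(1/γ) = 0.06536 L.
T constant ⇒ Boyle's law P V = const: T₃ = T₂; V₃ = V₂·(P₂/P₃) = 0.08547 L.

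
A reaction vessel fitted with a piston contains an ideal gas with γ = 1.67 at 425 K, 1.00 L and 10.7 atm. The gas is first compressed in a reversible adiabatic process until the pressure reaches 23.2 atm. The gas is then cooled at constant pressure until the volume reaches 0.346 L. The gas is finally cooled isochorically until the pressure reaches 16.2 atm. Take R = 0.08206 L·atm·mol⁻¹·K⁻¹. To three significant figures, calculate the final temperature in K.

T₄ ≈ 223 K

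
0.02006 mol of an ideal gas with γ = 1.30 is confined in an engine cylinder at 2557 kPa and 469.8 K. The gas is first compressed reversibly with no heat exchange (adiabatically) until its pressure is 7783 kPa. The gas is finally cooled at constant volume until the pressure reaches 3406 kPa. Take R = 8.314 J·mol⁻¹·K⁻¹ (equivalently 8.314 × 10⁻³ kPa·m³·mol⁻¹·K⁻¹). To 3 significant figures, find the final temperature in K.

From PV = nRT: V₁ = nRT₁/P₁ = 3.064e-05 m³.
Adiabatic (γ = 1.30), T V^(γ−1) and P V^γ constant: T₂ = T₁·(P₂/P₁)^((γ−1)/γ) = 607.4 K; V₂ = V₁·(P₁/P₂)^(1/γ) = 1.302e-05 m³.
V constant ⇒ P ∝ T: V₃ = V₂; T₃ = T₂·(P₃/P₂) = 265.8 K.

T₃ ≈ 266 K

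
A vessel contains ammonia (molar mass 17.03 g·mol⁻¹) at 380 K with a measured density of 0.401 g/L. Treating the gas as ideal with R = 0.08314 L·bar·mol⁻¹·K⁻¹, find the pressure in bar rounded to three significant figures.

ρ = PM/(RT) ⇒ P = ρRT/M = (0.401 × 0.08314 × 380.0) / 17.03

P ≈ 0.744 bar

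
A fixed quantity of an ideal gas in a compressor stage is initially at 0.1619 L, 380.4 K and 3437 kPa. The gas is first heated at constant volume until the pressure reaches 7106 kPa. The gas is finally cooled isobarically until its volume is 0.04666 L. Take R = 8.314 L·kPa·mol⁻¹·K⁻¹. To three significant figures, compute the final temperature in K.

V constant ⇒ P ∝ T: V₂ = V₁; T₂ = T₁·(P₂/P₁) = 786.5 K.
Isobaric, so V/T is constant: P₃ = P₂; T₃ = T₂·(V₃/V₂) = 226.7 K.

T₃ ≈ 227 K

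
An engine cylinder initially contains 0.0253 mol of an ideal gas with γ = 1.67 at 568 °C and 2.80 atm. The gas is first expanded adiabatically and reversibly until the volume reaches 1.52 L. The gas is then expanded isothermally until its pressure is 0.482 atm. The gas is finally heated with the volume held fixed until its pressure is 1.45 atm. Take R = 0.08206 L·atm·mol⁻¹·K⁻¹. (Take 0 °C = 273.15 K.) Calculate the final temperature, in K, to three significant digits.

Convert: T₁ = 841.1 K.
From PV = nRT: V₁ = nRT₁/P₁ = 0.6237 L.
Reversible adiabatic, γ = 1.67: T₂ = T₁·(V₁/V₂)^(γ−1) = 463.1 K; P₂ = P₁·(V₁/V₂)^γ = 0.6325 atm.
Isothermal, so P V is constant: T₃ = T₂; V₃ = V₂·(P₂/P₃) = 1.995 L.
Isochoric, so P/T is constant: V₄ = V₃; T₄ = T₃·(P₄/P₃) = 1393 K.

T₄ ≈ 1.39e+03 K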